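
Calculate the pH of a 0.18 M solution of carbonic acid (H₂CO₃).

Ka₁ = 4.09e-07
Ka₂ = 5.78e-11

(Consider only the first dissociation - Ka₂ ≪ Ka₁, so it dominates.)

First dissociation dominates. From Ka₁ = [H⁺][HA⁻]/[H₂A], x² + Ka₁·x − Ka₁·C = 0 with C = 0.18 M and Ka₁ = 4.09e-07. Solving: [H⁺] = (−Ka₁ + √(Ka₁² + 4·Ka₁·C)) / 2 = 2.7113e-04 M. pH = -log(2.7113e-04) = 3.57.

pH = 3.57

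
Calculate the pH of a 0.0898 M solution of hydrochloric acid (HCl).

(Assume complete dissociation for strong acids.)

[H⁺] = 0.0898 M for strong acid. pH = -log[H⁺] = -log(0.0898)

pH = 1.05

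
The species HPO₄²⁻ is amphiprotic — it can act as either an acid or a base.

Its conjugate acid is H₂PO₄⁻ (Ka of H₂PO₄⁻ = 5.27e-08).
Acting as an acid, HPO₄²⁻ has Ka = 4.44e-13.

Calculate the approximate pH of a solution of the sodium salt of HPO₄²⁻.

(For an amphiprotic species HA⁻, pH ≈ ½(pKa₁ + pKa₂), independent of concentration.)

pKa₁ = -log(5.27e-08) = 7.28; pKa₂ = -log(4.44e-13) = 12.35. For an amphiprotic species, pH ≈ ½(pKa₁ + pKa₂) = ½(7.28 + 12.35) = 9.82.

pH = 9.82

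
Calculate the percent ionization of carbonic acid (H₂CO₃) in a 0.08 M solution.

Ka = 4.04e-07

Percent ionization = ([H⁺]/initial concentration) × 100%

Using Ka equilibrium: x² + Ka×x - Ka×C = 0. Solving: [H⁺] = 1.7958e-04. Percent = (1.7958e-04/0.08) × 100

Percent ionization = 0.224%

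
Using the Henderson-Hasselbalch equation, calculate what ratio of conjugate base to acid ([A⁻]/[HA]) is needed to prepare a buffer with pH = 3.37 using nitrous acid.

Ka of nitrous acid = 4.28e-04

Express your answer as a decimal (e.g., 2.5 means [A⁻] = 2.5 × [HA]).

pKa = -log(4.28e-04) = 3.3686. pH = pKa + log([A⁻]/[HA]), so log([A⁻]/[HA]) = pH − pKa = 3.37 − 3.3686 = 0.0014. [A⁻]/[HA] = 10^(0.0014) = 1.00

[A⁻]/[HA] = 1.00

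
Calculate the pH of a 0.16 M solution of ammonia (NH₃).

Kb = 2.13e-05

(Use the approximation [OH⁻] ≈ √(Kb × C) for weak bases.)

[OH⁻] = √(Kb × C) = √(2.13e-05 × 0.16) = 1.8461e-03. pOH = 2.73, pH = 14 - pOH

pH = 11.27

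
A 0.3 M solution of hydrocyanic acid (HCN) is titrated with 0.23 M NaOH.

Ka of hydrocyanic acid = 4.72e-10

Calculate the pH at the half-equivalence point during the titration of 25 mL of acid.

At half-equivalence [HA] = [A⁻], so Henderson-Hasselbalch gives pH = pKa = -log(4.72e-10) = 9.33.

pH = pKa = 9.33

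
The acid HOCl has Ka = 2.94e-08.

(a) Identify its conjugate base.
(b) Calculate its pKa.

(a) The conjugate base is formed by removing one H⁺ from HOCl, giving OCl⁻. (b) pKa = -log(Ka) = -log(2.94e-08) = 7.53.

Conjugate base: OCl⁻; pK_a = 7.53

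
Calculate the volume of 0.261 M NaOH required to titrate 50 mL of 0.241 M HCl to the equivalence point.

At equivalence: moles acid = moles base. moles HCl = 0.241 × 50/1000 = 0.01205 mol. V_base = moles / 0.261 × 1000 = 46.2 mL.

V_{base} = 46.2 mL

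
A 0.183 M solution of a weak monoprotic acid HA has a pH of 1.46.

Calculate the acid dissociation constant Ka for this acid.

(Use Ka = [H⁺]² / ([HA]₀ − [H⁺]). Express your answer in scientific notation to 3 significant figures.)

[H⁺] = 10^(−pH) = 10^(−1.46) = 3.467e-02 M. For HA ⇌ H⁺ + A⁻, Ka = [H⁺][A⁻]/[HA] = [H⁺]² / ([HA]₀ − [H⁺]) = (3.467e-02)² / (0.183 − 3.467e-02) = 8.11e-03.

K_a = 8.11e-03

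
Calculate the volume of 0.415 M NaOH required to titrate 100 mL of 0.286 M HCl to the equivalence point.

At equivalence: moles acid = moles base. moles HCl = 0.286 × 100/1000 = 0.0286 mol. V_base = moles / 0.415 × 1000 = 68.9 mL.

V_{base} = 68.9 mL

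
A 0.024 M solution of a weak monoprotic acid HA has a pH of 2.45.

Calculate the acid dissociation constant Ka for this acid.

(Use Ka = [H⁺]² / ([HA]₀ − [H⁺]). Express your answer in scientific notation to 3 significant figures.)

[H⁺] = 10^(−pH) = 10^(−2.45) = 3.548e-03 M. For HA ⇌ H⁺ + A⁻, Ka = [H⁺][A⁻]/[HA] = [H⁺]² / ([HA]₀ − [H⁺]) = (3.548e-03)² / (0.024 − 3.548e-03) = 6.16e-04.

K_a = 6.16e-04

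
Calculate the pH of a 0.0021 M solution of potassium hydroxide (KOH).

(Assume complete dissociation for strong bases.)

[OH⁻] = 0.0021 M for strong base. pOH = -log[OH⁻] = 2.68, pH = 14 - pOH

pH = 11.32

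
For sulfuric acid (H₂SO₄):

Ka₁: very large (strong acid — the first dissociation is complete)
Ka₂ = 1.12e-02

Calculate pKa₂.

pKa₂ = -log(Ka₂) = -log(1.12e-02) = 1.95.

pK_{a2} = 1.95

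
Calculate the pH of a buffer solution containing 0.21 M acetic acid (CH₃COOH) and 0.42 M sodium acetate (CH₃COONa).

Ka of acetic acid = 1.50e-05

pKa = -log(1.50e-05) = 4.82. pH = pKa + log([A⁻]/[HA]) = 4.82 + log(0.42/0.21)

pH = 5.12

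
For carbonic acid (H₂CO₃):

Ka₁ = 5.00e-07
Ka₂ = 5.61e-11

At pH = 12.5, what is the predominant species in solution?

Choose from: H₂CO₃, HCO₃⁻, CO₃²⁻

pKa₁ = 6.30, pKa₂ = 10.25. For a polyprotic acid the predominant species crosses at each pKa: below pKa_n the protonated form dominates, above it the deprotonated form does. At pH = 12.5, the predominant species is CO₃²⁻.

CO₃²⁻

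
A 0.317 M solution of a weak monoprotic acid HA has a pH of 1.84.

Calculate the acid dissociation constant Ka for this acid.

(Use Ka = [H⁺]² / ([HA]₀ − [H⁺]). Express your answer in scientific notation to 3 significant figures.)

[H⁺] = 10^(−pH) = 10^(−1.84) = 1.445e-02 M. For HA ⇌ H⁺ + A⁻, Ka = [H⁺][A⁻]/[HA] = [H⁺]² / ([HA]₀ − [H⁺]) = (1.445e-02)² / (0.317 − 1.445e-02) = 6.91e-04.

K_a = 6.91e-04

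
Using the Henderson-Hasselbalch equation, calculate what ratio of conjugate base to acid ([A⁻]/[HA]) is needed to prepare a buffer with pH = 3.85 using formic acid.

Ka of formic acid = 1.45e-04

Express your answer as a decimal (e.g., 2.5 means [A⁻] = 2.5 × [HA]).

pKa = -log(1.45e-04) = 3.8386. pH = pKa + log([A⁻]/[HA]), so log([A⁻]/[HA]) = pH − pKa = 3.85 − 3.8386 = 0.0114. [A⁻]/[HA] = 10^(0.0114) = 1.03

[A⁻]/[HA] = 1.03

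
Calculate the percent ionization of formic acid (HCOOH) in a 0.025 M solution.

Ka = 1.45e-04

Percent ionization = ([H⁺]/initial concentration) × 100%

Using Ka equilibrium: x² + Ka×x - Ka×C = 0. Solving: [H⁺] = 1.8328e-03. Percent = (1.8328e-03/0.025) × 100

Percent ionization = 7.33%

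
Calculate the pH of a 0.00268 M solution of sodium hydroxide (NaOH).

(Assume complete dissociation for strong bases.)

[OH⁻] = 0.00268 M for strong base. pOH = -log[OH⁻] = 2.57, pH = 14 - pOH

pH = 11.43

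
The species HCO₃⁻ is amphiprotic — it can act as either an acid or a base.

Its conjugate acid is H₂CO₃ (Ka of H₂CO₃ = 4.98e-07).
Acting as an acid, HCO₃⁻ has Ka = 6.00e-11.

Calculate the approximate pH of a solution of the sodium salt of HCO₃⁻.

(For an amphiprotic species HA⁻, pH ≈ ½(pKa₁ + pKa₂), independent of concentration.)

pKa₁ = -log(4.98e-07) = 6.30; pKa₂ = -log(6.00e-11) = 10.22. For an amphiprotic species, pH ≈ ½(pKa₁ + pKa₂) = ½(6.30 + 10.22) = 8.26.

pH = 8.26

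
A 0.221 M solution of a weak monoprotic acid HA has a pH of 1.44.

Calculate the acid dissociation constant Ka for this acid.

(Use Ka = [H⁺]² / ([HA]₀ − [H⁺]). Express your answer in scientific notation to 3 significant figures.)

[H⁺] = 10^(−pH) = 10^(−1.44) = 3.631e-02 M. For HA ⇌ H⁺ + A⁻, Ka = [H⁺][A⁻]/[HA] = [H⁺]² / ([HA]₀ − [H⁺]) = (3.631e-02)² / (0.221 − 3.631e-02) = 7.14e-03.

K_a = 7.14e-03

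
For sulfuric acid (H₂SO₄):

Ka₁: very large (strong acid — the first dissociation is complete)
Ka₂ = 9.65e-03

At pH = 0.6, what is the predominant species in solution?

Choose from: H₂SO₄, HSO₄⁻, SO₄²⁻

The first dissociation is complete, so H₂SO₄ itself is never the predominant species in water; pKa₂ = -log(9.65e-03) = 2.02. For a polyprotic acid the predominant species crosses at each pKa: below pKa_n the protonated form dominates, above it the deprotonated form does. At pH = 0.6, the predominant species is HSO₄⁻.

HSO₄⁻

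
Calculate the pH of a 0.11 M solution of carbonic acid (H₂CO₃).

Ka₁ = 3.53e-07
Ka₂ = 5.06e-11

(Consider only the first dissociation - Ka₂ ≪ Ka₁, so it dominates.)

First dissociation dominates. From Ka₁ = [H⁺][HA⁻]/[H₂A], x² + Ka₁·x − Ka₁·C = 0 with C = 0.11 M and Ka₁ = 3.53e-07. Solving: [H⁺] = (−Ka₁ + √(Ka₁² + 4·Ka₁·C)) / 2 = 1.9688e-04 M. pH = -log(1.9688e-04) = 3.71.

pH = 3.71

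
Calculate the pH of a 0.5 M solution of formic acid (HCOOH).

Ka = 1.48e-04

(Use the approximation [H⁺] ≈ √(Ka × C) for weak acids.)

[H⁺] = √(Ka × C) = √(1.48e-04 × 0.5) = 8.6023e-03. pH = -log(8.6023e-03)

pH = 2.07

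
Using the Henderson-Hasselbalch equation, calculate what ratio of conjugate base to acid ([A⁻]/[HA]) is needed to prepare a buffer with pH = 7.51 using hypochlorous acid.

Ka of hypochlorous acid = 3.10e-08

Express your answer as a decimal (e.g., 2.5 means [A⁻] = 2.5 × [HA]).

pKa = -log(3.10e-08) = 7.5086. pH = pKa + log([A⁻]/[HA]), so log([A⁻]/[HA]) = pH − pKa = 7.51 − 7.5086 = 0.0014. [A⁻]/[HA] = 10^(0.0014) = 1.00

[A⁻]/[HA] = 1.00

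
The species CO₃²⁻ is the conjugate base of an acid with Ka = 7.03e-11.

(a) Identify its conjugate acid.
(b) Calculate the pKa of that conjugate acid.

(a) The conjugate acid is formed by adding one H⁺ to CO₃²⁻, giving HCO₃⁻. (b) pKa = -log(Ka) = -log(7.03e-11) = 10.15.

Conjugate acid: HCO₃⁻; pK_a = 10.15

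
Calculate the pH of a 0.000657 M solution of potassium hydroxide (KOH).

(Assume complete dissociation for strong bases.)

[OH⁻] = 0.000657 M for strong base. pOH = -log[OH⁻] = 3.18, pH = 14 - pOH

pH = 10.82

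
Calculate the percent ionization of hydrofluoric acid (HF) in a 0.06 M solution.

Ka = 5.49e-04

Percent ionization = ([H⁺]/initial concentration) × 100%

Using Ka equilibrium: x² + Ka×x - Ka×C = 0. Solving: [H⁺] = 5.4714e-03. Percent = (5.4714e-03/0.06) × 100

Percent ionization = 9.12%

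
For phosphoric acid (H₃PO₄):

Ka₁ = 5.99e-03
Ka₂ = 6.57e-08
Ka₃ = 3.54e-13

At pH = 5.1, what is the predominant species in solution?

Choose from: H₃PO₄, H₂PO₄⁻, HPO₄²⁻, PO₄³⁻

pKa₁ = 2.22, pKa₂ = 7.18, pKa₃ = 12.45. For a polyprotic acid the predominant species crosses at each pKa: below pKa_n the protonated form dominates, above it the deprotonated form does. At pH = 5.1, the predominant species is H₂PO₄⁻.

H₂PO₄⁻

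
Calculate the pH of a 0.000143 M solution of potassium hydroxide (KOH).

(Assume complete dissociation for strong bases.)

[OH⁻] = 0.000143 M for strong base. pOH = -log[OH⁻] = 3.84, pH = 14 - pOH

pH = 10.16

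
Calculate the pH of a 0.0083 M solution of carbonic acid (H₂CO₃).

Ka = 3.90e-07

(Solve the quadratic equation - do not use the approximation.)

x² + Ka×x - Ka×C = 0. Using quadratic formula: [H⁺] = 5.6700e-05

pH = 4.25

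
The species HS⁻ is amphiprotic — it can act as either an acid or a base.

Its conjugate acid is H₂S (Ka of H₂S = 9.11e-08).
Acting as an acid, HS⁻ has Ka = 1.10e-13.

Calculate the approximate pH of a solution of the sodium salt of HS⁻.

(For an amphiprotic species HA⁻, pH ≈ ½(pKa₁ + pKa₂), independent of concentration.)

pKa₁ = -log(9.11e-08) = 7.04; pKa₂ = -log(1.10e-13) = 12.96. For an amphiprotic species, pH ≈ ½(pKa₁ + pKa₂) = ½(7.04 + 12.96) = 10.00.

pH = 10.00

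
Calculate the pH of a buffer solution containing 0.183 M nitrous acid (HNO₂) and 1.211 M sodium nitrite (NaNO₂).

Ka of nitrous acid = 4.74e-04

pKa = -log(4.74e-04) = 3.32. pH = pKa + log([A⁻]/[HA]) = 3.32 + log(1.211/0.183)

pH = 4.14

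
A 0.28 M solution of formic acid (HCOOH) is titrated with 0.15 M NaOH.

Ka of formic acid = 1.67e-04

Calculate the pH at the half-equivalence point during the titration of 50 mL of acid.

At half-equivalence [HA] = [A⁻], so Henderson-Hasselbalch gives pH = pKa = -log(1.67e-04) = 3.78.

pH = pKa = 3.78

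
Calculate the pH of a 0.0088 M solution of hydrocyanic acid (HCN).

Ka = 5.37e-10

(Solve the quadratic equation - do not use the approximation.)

x² + Ka×x - Ka×C = 0. Using quadratic formula: [H⁺] = 2.1736e-06

pH = 5.66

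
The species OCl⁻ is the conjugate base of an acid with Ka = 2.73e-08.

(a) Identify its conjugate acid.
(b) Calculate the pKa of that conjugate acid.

(a) The conjugate acid is formed by adding one H⁺ to OCl⁻, giving HOCl. (b) pKa = -log(Ka) = -log(2.73e-08) = 7.56.

Conjugate acid: HOCl; pK_a = 7.56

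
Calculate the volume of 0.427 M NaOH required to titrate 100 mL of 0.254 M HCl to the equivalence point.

At equivalence: moles acid = moles base. moles HCl = 0.254 × 100/1000 = 0.0254 mol. V_base = moles / 0.427 × 1000 = 59.5 mL.

V_{base} = 59.5 mL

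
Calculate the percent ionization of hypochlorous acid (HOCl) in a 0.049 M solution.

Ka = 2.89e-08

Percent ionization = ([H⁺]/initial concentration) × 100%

Using Ka equilibrium: x² + Ka×x - Ka×C = 0. Solving: [H⁺] = 3.7617e-05. Percent = (3.7617e-05/0.049) × 100

Percent ionization = 0.0768%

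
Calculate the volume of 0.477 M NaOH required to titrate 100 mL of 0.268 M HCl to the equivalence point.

At equivalence: moles acid = moles base. moles HCl = 0.268 × 100/1000 = 0.0268 mol. V_base = moles / 0.477 × 1000 = 56.2 mL.

V_{base} = 56.2 mL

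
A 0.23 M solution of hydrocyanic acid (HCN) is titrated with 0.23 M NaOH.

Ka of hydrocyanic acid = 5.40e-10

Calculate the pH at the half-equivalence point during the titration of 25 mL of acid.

At half-equivalence [HA] = [A⁻], so Henderson-Hasselbalch gives pH = pKa = -log(5.40e-10) = 9.27.

pH = pKa = 9.27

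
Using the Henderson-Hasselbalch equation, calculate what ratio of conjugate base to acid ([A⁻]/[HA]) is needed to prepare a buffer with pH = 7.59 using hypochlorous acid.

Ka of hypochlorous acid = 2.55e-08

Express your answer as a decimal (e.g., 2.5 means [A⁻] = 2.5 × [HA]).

pKa = -log(2.55e-08) = 7.5935. pH = pKa + log([A⁻]/[HA]), so log([A⁻]/[HA]) = pH − pKa = 7.59 − 7.5935 = -0.0035. [A⁻]/[HA] = 10^(-0.0035) = 0.992

[A⁻]/[HA] = 0.992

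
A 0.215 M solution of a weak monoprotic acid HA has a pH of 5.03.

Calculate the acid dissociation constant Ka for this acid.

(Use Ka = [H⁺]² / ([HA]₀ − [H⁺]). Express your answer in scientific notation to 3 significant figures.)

[H⁺] = 10^(−pH) = 10^(−5.03) = 9.333e-06 M. For HA ⇌ H⁺ + A⁻, Ka = [H⁺][A⁻]/[HA] = [H⁺]² / ([HA]₀ − [H⁺]) = (9.333e-06)² / (0.215 − 9.333e-06) = 4.05e-10.

K_a = 4.05e-10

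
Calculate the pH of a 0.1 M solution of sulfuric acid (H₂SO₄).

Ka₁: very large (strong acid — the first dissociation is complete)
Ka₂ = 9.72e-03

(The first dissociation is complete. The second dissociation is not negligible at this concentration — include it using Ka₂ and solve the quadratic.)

First dissociation is complete: [H⁺]₀ = [HSO₄⁻]₀ = C = 0.1 M. Second dissociation HSO₄⁻ ⇌ H⁺ + SO₄²⁻: let x = [SO₄²⁻]. Ka₂ = (C + x)·x / (C − x) = 9.72e-03 → x² + (C + Ka₂)·x − Ka₂·C = 0 → x² + 0.10972·x − 9.720e-04 = 0. x = (−0.10972 + √(0.10972² + 4 × 9.720e-04)) / 2 = 8.2401e-03 M. [H⁺] = C + x = 0.1 + 8.2401e-03 = 1.0824e-01 M. pH = -log(1.0824e-01) = 0.97.

pH = 0.97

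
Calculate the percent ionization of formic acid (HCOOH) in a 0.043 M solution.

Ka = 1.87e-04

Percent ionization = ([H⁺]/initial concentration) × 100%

Using Ka equilibrium: x² + Ka×x - Ka×C = 0. Solving: [H⁺] = 2.7437e-03. Percent = (2.7437e-03/0.043) × 100

Percent ionization = 6.38%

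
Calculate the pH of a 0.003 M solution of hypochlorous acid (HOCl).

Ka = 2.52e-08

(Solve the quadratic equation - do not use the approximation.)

x² + Ka×x - Ka×C = 0. Using quadratic formula: [H⁺] = 8.6822e-06

pH = 5.06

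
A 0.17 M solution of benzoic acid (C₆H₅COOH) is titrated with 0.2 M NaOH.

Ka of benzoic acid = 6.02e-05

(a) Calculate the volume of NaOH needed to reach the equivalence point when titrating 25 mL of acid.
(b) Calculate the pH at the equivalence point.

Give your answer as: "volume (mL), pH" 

moles acid = 0.17 × 25/1000 = 0.00425 mol; V_base = moles/0.2 × 1000 = 21.2 mL. At equivalence only the conjugate base is present: [A⁻] = 0.00425/0.046 = 9.1892e-02 M. Kb = Kw/Ka = 1.66e-10; [OH⁻] = √(Kb × [A⁻]) = 3.9070e-06; pOH = 5.41; pH = 14 - pOH = 8.59.

V = 21.2 mL, pH = 8.59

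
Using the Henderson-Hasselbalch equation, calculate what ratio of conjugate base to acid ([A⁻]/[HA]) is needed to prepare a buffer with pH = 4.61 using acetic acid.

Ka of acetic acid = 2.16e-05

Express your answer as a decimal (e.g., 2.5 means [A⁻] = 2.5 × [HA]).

pKa = -log(2.16e-05) = 4.6655. pH = pKa + log([A⁻]/[HA]), so log([A⁻]/[HA]) = pH − pKa = 4.61 − 4.6655 = -0.0555. [A⁻]/[HA] = 10^(-0.0555) = 0.880

[A⁻]/[HA] = 0.880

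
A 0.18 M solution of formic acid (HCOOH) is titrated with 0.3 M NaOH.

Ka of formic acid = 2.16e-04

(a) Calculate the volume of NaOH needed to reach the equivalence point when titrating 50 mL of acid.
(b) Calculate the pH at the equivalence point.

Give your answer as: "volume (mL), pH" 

moles acid = 0.18 × 50/1000 = 0.009 mol; V_base = moles/0.3 × 1000 = 30.0 mL. At equivalence only the conjugate base is present: [A⁻] = 0.009/0.080 = 1.1250e-01 M. Kb = Kw/Ka = 4.63e-11; [OH⁻] = √(Kb × [A⁻]) = 2.2822e-06; pOH = 5.64; pH = 14 - pOH = 8.36.

V = 30.0 mL, pH = 8.36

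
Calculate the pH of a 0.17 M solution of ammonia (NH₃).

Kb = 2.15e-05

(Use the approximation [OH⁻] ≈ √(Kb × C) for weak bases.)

[OH⁻] = √(Kb × C) = √(2.15e-05 × 0.17) = 1.9118e-03. pOH = 2.72, pH = 14 - pOH

pH = 11.28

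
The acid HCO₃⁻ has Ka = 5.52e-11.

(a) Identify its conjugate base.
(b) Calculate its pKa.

(a) The conjugate base is formed by removing one H⁺ from HCO₃⁻, giving CO₃²⁻. (b) pKa = -log(Ka) = -log(5.52e-11) = 10.26.

Conjugate base: CO₃²⁻; pK_a = 10.26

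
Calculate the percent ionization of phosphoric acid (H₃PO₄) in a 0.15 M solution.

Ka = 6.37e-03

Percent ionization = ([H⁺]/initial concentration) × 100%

Using Ka equilibrium: x² + Ka×x - Ka×C = 0. Solving: [H⁺] = 2.7890e-02. Percent = (2.7890e-02/0.15) × 100

Percent ionization = 18.6%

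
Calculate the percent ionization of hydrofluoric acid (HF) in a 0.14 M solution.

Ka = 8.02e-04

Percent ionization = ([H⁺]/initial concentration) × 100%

Using Ka equilibrium: x² + Ka×x - Ka×C = 0. Solving: [H⁺] = 1.0203e-02. Percent = (1.0203e-02/0.14) × 100

Percent ionization = 7.29%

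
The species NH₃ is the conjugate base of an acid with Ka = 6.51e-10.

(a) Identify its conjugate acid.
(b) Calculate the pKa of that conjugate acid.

(a) The conjugate acid is formed by adding one H⁺ to NH₃, giving NH₄⁺. (b) pKa = -log(Ka) = -log(6.51e-10) = 9.19.

Conjugate acid: NH₄⁺; pK_a = 9.19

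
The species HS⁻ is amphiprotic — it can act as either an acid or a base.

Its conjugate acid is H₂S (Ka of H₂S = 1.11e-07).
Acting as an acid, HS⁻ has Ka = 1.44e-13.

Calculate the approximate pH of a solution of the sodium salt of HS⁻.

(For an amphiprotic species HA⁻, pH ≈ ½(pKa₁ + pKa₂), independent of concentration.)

pKa₁ = -log(1.11e-07) = 6.95; pKa₂ = -log(1.44e-13) = 12.84. For an amphiprotic species, pH ≈ ½(pKa₁ + pKa₂) = ½(6.95 + 12.84) = 9.90.

pH = 9.90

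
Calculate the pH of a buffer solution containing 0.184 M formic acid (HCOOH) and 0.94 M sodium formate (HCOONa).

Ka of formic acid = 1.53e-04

pKa = -log(1.53e-04) = 3.82. pH = pKa + log([A⁻]/[HA]) = 3.82 + log(0.94/0.184)

pH = 4.52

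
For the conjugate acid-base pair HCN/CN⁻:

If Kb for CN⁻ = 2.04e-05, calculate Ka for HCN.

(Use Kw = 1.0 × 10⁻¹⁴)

For a conjugate pair Ka × Kb = Kw, so Ka = Kw/Kb = 1.0 × 10⁻¹⁴ / 2.04e-05 = 4.90e-10.

K_a = 4.90e-10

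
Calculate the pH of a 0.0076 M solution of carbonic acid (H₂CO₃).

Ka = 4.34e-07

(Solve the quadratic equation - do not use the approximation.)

x² + Ka×x - Ka×C = 0. Using quadratic formula: [H⁺] = 5.7215e-05

pH = 4.24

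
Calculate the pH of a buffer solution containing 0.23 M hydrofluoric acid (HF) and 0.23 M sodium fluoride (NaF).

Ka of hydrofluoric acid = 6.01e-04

pKa = -log(6.01e-04) = 3.22. pH = pKa + log([A⁻]/[HA]) = 3.22 + log(0.23/0.23)

pH = 3.22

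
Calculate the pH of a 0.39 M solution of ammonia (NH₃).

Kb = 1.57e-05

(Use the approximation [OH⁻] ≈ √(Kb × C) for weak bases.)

[OH⁻] = √(Kb × C) = √(1.57e-05 × 0.39) = 2.4745e-03. pOH = 2.61, pH = 14 - pOH

pH = 11.39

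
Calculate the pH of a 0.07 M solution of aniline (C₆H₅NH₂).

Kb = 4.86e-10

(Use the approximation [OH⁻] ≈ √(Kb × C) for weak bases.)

[OH⁻] = √(Kb × C) = √(4.86e-10 × 0.07) = 5.8327e-06. pOH = 5.23, pH = 14 - pOH

pH = 8.77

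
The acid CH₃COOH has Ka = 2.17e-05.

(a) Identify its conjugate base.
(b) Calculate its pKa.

(a) The conjugate base is formed by removing one H⁺ from CH₃COOH, giving CH₃COO⁻. (b) pKa = -log(Ka) = -log(2.17e-05) = 4.66.

Conjugate base: CH₃COO⁻; pK_a = 4.66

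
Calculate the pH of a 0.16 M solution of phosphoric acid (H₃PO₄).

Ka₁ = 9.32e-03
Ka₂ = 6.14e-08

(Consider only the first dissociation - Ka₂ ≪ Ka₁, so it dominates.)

First dissociation dominates. From Ka₁ = [H⁺][HA⁻]/[H₂A], x² + Ka₁·x − Ka₁·C = 0 with C = 0.16 M and Ka₁ = 9.32e-03. Solving: [H⁺] = (−Ka₁ + √(Ka₁² + 4·Ka₁·C)) / 2 = 3.4236e-02 M. pH = -log(3.4236e-02) = 1.47.

pH = 1.47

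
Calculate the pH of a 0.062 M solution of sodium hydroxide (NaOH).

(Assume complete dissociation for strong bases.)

[OH⁻] = 0.062 M for strong base. pOH = -log[OH⁻] = 1.21, pH = 14 - pOH

pH = 12.79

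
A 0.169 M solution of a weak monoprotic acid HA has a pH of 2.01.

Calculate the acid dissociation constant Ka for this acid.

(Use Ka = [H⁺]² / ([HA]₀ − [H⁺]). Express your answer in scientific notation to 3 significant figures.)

[H⁺] = 10^(−pH) = 10^(−2.01) = 9.772e-03 M. For HA ⇌ H⁺ + A⁻, Ka = [H⁺][A⁻]/[HA] = [H⁺]² / ([HA]₀ − [H⁺]) = (9.772e-03)² / (0.169 − 9.772e-03) = 6.00e-04.

K_a = 6.00e-04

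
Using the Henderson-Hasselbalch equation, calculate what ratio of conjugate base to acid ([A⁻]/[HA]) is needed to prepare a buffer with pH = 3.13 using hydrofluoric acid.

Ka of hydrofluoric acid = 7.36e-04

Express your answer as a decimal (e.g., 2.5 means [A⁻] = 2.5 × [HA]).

pKa = -log(7.36e-04) = 3.1331. pH = pKa + log([A⁻]/[HA]), so log([A⁻]/[HA]) = pH − pKa = 3.13 − 3.1331 = -0.0031. [A⁻]/[HA] = 10^(-0.0031) = 0.993

[A⁻]/[HA] = 0.993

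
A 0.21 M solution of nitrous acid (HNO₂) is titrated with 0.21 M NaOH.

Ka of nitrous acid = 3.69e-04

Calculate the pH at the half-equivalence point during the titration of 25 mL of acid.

At half-equivalence [HA] = [A⁻], so Henderson-Hasselbalch gives pH = pKa = -log(3.69e-04) = 3.43.

pH = pKa = 3.43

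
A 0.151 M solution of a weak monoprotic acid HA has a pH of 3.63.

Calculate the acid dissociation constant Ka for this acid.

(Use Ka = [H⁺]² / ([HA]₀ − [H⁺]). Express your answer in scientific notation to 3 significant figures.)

[H⁺] = 10^(−pH) = 10^(−3.63) = 2.344e-04 M. For HA ⇌ H⁺ + A⁻, Ka = [H⁺][A⁻]/[HA] = [H⁺]² / ([HA]₀ − [H⁺]) = (2.344e-04)² / (0.151 − 2.344e-04) = 3.65e-07.

K_a = 3.65e-07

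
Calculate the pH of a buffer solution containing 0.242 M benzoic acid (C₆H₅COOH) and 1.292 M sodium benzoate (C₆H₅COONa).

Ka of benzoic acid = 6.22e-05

pKa = -log(6.22e-05) = 4.21. pH = pKa + log([A⁻]/[HA]) = 4.21 + log(1.292/0.242)

pH = 4.93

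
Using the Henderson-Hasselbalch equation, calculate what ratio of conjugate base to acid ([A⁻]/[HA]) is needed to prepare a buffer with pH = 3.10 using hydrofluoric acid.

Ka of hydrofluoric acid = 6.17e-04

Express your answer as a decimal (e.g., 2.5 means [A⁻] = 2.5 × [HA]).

pKa = -log(6.17e-04) = 3.2097. pH = pKa + log([A⁻]/[HA]), so log([A⁻]/[HA]) = pH − pKa = 3.10 − 3.2097 = -0.1097. [A⁻]/[HA] = 10^(-0.1097) = 0.777

[A⁻]/[HA] = 0.777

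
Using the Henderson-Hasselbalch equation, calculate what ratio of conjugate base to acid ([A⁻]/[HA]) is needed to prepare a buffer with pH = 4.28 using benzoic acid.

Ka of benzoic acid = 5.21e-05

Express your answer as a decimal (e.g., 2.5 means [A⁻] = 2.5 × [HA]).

pKa = -log(5.21e-05) = 4.2832. pH = pKa + log([A⁻]/[HA]), so log([A⁻]/[HA]) = pH − pKa = 4.28 − 4.2832 = -0.0032. [A⁻]/[HA] = 10^(-0.0032) = 0.993

[A⁻]/[HA] = 0.993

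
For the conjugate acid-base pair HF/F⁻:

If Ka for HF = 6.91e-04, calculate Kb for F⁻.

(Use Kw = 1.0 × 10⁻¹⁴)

For a conjugate pair Ka × Kb = Kw, so Kb = Kw/Ka = 1.0 × 10⁻¹⁴ / 6.91e-04 = 1.45e-11.

K_b = 1.45e-11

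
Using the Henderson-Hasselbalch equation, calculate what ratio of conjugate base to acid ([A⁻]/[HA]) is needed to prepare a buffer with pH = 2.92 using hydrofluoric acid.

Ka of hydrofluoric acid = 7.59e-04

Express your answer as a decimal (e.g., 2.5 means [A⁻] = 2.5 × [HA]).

pKa = -log(7.59e-04) = 3.1198. pH = pKa + log([A⁻]/[HA]), so log([A⁻]/[HA]) = pH − pKa = 2.92 − 3.1198 = -0.1998. [A⁻]/[HA] = 10^(-0.1998) = 0.631

[A⁻]/[HA] = 0.631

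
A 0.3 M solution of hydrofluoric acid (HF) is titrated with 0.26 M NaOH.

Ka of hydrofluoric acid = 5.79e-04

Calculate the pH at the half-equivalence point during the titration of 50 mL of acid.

At half-equivalence [HA] = [A⁻], so Henderson-Hasselbalch gives pH = pKa = -log(5.79e-04) = 3.24.

pH = pKa = 3.24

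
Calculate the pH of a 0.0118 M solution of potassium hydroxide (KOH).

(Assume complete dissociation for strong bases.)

[OH⁻] = 0.0118 M for strong base. pOH = -log[OH⁻] = 1.93, pH = 14 - pOH

pH = 12.07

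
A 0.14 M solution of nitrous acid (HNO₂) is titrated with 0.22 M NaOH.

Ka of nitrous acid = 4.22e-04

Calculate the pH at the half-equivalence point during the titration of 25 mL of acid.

At half-equivalence [HA] = [A⁻], so Henderson-Hasselbalch gives pH = pKa = -log(4.22e-04) = 3.37.

pH = pKa = 3.37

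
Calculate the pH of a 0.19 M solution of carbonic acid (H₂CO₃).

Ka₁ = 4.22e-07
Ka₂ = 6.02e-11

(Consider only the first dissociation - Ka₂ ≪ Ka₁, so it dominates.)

First dissociation dominates. From Ka₁ = [H⁺][HA⁻]/[H₂A], x² + Ka₁·x − Ka₁·C = 0 with C = 0.19 M and Ka₁ = 4.22e-07. Solving: [H⁺] = (−Ka₁ + √(Ka₁² + 4·Ka₁·C)) / 2 = 2.8295e-04 M. pH = -log(2.8295e-04) = 3.55.

pH = 3.55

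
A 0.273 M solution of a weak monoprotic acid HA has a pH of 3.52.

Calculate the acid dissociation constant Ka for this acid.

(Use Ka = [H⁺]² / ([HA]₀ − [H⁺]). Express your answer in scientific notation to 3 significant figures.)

[H⁺] = 10^(−pH) = 10^(−3.52) = 3.020e-04 M. For HA ⇌ H⁺ + A⁻, Ka = [H⁺][A⁻]/[HA] = [H⁺]² / ([HA]₀ − [H⁺]) = (3.020e-04)² / (0.273 − 3.020e-04) = 3.34e-07.

K_a = 3.34e-07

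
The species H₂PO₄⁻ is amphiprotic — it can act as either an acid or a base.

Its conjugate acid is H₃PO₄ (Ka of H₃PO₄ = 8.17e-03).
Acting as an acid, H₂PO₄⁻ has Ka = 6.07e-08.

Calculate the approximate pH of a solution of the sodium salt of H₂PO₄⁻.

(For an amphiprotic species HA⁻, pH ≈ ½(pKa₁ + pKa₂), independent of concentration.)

pKa₁ = -log(8.17e-03) = 2.09; pKa₂ = -log(6.07e-08) = 7.22. For an amphiprotic species, pH ≈ ½(pKa₁ + pKa₂) = ½(2.09 + 7.22) = 4.65.

pH = 4.65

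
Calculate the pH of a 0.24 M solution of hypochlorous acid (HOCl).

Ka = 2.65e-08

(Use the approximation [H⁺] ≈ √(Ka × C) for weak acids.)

[H⁺] = √(Ka × C) = √(2.65e-08 × 0.24) = 7.9750e-05. pH = -log(7.9750e-05)

pH = 4.10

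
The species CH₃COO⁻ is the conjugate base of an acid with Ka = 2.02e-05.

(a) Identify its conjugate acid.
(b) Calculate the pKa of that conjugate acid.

(a) The conjugate acid is formed by adding one H⁺ to CH₃COO⁻, giving CH₃COOH. (b) pKa = -log(Ka) = -log(2.02e-05) = 4.69.

Conjugate acid: CH₃COOH; pK_a = 4.69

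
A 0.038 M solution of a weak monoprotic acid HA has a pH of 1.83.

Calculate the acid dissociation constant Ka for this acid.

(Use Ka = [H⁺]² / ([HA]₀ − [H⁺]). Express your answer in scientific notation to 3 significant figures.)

[H⁺] = 10^(−pH) = 10^(−1.83) = 1.479e-02 M. For HA ⇌ H⁺ + A⁻, Ka = [H⁺][A⁻]/[HA] = [H⁺]² / ([HA]₀ − [H⁺]) = (1.479e-02)² / (0.038 − 1.479e-02) = 9.43e-03.

K_a = 9.43e-03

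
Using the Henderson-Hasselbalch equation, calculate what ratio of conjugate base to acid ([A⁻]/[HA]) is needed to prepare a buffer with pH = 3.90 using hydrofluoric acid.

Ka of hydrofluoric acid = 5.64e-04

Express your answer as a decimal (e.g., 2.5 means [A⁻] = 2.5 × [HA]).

pKa = -log(5.64e-04) = 3.2487. pH = pKa + log([A⁻]/[HA]), so log([A⁻]/[HA]) = pH − pKa = 3.90 − 3.2487 = 0.6513. [A⁻]/[HA] = 10^(0.6513) = 4.48

[A⁻]/[HA] = 4.48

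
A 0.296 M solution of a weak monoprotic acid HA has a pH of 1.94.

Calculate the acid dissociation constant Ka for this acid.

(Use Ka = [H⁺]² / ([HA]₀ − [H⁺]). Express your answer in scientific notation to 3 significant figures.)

[H⁺] = 10^(−pH) = 10^(−1.94) = 1.148e-02 M. For HA ⇌ H⁺ + A⁻, Ka = [H⁺][A⁻]/[HA] = [H⁺]² / ([HA]₀ − [H⁺]) = (1.148e-02)² / (0.296 − 1.148e-02) = 4.63e-04.

K_a = 4.63e-04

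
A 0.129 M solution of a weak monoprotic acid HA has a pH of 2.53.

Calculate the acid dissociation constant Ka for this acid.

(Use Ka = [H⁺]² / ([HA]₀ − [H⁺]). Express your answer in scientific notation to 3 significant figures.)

[H⁺] = 10^(−pH) = 10^(−2.53) = 2.951e-03 M. For HA ⇌ H⁺ + A⁻, Ka = [H⁺][A⁻]/[HA] = [H⁺]² / ([HA]₀ − [H⁺]) = (2.951e-03)² / (0.129 − 2.951e-03) = 6.91e-05.

K_a = 6.91e-05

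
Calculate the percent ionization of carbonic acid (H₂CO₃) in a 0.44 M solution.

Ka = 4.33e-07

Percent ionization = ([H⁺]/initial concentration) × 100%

Using Ka equilibrium: x² + Ka×x - Ka×C = 0. Solving: [H⁺] = 4.3627e-04. Percent = (4.3627e-04/0.44) × 100

Percent ionization = 0.0992%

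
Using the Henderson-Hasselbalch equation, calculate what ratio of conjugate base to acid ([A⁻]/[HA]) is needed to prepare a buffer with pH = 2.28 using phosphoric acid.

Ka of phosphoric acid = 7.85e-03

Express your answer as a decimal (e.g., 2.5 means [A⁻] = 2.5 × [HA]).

pKa = -log(7.85e-03) = 2.1051. pH = pKa + log([A⁻]/[HA]), so log([A⁻]/[HA]) = pH − pKa = 2.28 − 2.1051 = 0.1749. [A⁻]/[HA] = 10^(0.1749) = 1.50

[A⁻]/[HA] = 1.50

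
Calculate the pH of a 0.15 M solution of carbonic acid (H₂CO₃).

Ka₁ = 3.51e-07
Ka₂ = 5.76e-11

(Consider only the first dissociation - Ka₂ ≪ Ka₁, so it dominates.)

First dissociation dominates. From Ka₁ = [H⁺][HA⁻]/[H₂A], x² + Ka₁·x − Ka₁·C = 0 with C = 0.15 M and Ka₁ = 3.51e-07. Solving: [H⁺] = (−Ka₁ + √(Ka₁² + 4·Ka₁·C)) / 2 = 2.2928e-04 M. pH = -log(2.2928e-04) = 3.64.

pH = 3.64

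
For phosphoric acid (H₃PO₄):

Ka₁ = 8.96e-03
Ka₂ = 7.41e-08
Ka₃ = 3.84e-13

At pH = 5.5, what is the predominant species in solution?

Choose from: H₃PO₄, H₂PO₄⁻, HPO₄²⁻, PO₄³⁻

pKa₁ = 2.05, pKa₂ = 7.13, pKa₃ = 12.42. For a polyprotic acid the predominant species crosses at each pKa: below pKa_n the protonated form dominates, above it the deprotonated form does. At pH = 5.5, the predominant species is H₂PO₄⁻.

H₂PO₄⁻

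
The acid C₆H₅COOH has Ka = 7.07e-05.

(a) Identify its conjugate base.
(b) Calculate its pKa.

(a) The conjugate base is formed by removing one H⁺ from C₆H₅COOH, giving C₆H₅COO⁻. (b) pKa = -log(Ka) = -log(7.07e-05) = 4.15.

Conjugate base: C₆H₅COO⁻; pK_a = 4.15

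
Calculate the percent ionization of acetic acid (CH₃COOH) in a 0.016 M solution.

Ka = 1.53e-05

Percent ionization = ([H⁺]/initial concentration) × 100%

Using Ka equilibrium: x² + Ka×x - Ka×C = 0. Solving: [H⁺] = 4.8718e-04. Percent = (4.8718e-04/0.016) × 100

Percent ionization = 3.04%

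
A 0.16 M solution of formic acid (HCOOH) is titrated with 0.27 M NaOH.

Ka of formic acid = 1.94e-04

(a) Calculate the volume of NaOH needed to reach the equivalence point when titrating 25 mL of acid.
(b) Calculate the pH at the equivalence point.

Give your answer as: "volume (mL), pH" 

moles acid = 0.16 × 25/1000 = 0.004 mol; V_base = moles/0.27 × 1000 = 14.8 mL. At equivalence only the conjugate base is present: [A⁻] = 0.004/0.040 = 1.0047e-01 M. Kb = Kw/Ka = 5.15e-11; [OH⁻] = √(Kb × [A⁻]) = 2.2757e-06; pOH = 5.64; pH = 14 - pOH = 8.36.

V = 14.8 mL, pH = 8.36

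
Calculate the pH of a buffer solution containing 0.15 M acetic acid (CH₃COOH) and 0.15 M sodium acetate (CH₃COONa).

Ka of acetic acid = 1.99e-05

pKa = -log(1.99e-05) = 4.70. pH = pKa + log([A⁻]/[HA]) = 4.70 + log(0.15/0.15)

pH = 4.70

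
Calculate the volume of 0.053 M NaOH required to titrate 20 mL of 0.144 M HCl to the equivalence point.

At equivalence: moles acid = moles base. moles HCl = 0.144 × 20/1000 = 0.00288 mol. V_base = moles / 0.053 × 1000 = 54.3 mL.

V_{base} = 54.3 mL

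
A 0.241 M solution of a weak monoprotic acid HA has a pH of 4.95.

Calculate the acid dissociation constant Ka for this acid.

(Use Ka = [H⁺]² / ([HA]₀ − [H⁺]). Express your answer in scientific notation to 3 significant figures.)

[H⁺] = 10^(−pH) = 10^(−4.95) = 1.122e-05 M. For HA ⇌ H⁺ + A⁻, Ka = [H⁺][A⁻]/[HA] = [H⁺]² / ([HA]₀ − [H⁺]) = (1.122e-05)² / (0.241 − 1.122e-05) = 5.22e-10.

K_a = 5.22e-10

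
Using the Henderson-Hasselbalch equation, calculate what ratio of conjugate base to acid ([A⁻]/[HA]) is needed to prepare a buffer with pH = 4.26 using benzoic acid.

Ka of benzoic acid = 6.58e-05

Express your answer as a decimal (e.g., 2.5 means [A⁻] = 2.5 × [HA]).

pKa = -log(6.58e-05) = 4.1818. pH = pKa + log([A⁻]/[HA]), so log([A⁻]/[HA]) = pH − pKa = 4.26 − 4.1818 = 0.0782. [A⁻]/[HA] = 10^(0.0782) = 1.20

[A⁻]/[HA] = 1.20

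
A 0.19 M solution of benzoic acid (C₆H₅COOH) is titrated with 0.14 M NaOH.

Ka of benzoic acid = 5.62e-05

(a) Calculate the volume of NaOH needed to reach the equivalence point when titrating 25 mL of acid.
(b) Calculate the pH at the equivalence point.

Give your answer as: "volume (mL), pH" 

moles acid = 0.19 × 25/1000 = 0.00475 mol; V_base = moles/0.14 × 1000 = 33.9 mL. At equivalence only the conjugate base is present: [A⁻] = 0.00475/0.059 = 8.0606e-02 M. Kb = Kw/Ka = 1.78e-10; [OH⁻] = √(Kb × [A⁻]) = 3.7872e-06; pOH = 5.42; pH = 14 - pOH = 8.58.

V = 33.9 mL, pH = 8.58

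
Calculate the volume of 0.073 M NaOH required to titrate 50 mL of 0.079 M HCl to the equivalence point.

At equivalence: moles acid = moles base. moles HCl = 0.079 × 50/1000 = 0.00395 mol. V_base = moles / 0.073 × 1000 = 54.1 mL.

V_{base} = 54.1 mL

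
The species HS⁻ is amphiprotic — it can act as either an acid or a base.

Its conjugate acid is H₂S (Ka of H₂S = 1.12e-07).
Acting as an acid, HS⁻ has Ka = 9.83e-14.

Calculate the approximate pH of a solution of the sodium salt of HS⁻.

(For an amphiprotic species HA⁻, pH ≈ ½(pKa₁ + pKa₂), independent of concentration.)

pKa₁ = -log(1.12e-07) = 6.95; pKa₂ = -log(9.83e-14) = 13.01. For an amphiprotic species, pH ≈ ½(pKa₁ + pKa₂) = ½(6.95 + 13.01) = 9.98.

pH = 9.98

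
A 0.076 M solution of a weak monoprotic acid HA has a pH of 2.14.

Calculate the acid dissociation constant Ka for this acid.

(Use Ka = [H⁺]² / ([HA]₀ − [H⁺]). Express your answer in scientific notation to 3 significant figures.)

[H⁺] = 10^(−pH) = 10^(−2.14) = 7.244e-03 M. For HA ⇌ H⁺ + A⁻, Ka = [H⁺][A⁻]/[HA] = [H⁺]² / ([HA]₀ − [H⁺]) = (7.244e-03)² / (0.076 − 7.244e-03) = 7.63e-04.

K_a = 7.63e-04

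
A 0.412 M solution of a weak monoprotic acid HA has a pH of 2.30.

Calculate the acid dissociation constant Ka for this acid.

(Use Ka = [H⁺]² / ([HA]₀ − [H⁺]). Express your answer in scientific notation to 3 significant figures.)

[H⁺] = 10^(−pH) = 10^(−2.30) = 5.012e-03 M. For HA ⇌ H⁺ + A⁻, Ka = [H⁺][A⁻]/[HA] = [H⁺]² / ([HA]₀ − [H⁺]) = (5.012e-03)² / (0.412 − 5.012e-03) = 6.17e-05.

K_a = 6.17e-05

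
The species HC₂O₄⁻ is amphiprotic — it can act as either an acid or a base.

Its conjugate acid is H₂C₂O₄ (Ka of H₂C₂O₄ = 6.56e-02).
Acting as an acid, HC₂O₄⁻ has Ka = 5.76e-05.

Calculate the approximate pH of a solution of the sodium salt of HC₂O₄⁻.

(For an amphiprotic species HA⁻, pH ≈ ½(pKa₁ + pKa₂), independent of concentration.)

pKa₁ = -log(6.56e-02) = 1.18; pKa₂ = -log(5.76e-05) = 4.24. For an amphiprotic species, pH ≈ ½(pKa₁ + pKa₂) = ½(1.18 + 4.24) = 2.71.

pH = 2.71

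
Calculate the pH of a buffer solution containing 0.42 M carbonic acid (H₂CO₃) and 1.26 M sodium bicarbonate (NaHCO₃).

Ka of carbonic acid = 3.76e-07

pKa = -log(3.76e-07) = 6.42. pH = pKa + log([A⁻]/[HA]) = 6.42 + log(1.26/0.42)

pH = 6.90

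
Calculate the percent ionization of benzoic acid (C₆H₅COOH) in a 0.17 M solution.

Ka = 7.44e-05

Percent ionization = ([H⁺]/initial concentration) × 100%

Using Ka equilibrium: x² + Ka×x - Ka×C = 0. Solving: [H⁺] = 3.5194e-03. Percent = (3.5194e-03/0.17) × 100

Percent ionization = 2.07%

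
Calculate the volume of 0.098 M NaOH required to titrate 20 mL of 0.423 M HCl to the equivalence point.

At equivalence: moles acid = moles base. moles HCl = 0.423 × 20/1000 = 0.00846 mol. V_base = moles / 0.098 × 1000 = 86.3 mL.

V_{base} = 86.3 mL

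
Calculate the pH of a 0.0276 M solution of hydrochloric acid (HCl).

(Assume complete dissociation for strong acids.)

[H⁺] = 0.0276 M for strong acid. pH = -log[H⁺] = -log(0.0276)

pH = 1.56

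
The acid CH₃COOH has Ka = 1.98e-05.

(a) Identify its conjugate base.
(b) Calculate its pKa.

(a) The conjugate base is formed by removing one H⁺ from CH₃COOH, giving CH₃COO⁻. (b) pKa = -log(Ka) = -log(1.98e-05) = 4.70.

Conjugate base: CH₃COO⁻; pK_a = 4.70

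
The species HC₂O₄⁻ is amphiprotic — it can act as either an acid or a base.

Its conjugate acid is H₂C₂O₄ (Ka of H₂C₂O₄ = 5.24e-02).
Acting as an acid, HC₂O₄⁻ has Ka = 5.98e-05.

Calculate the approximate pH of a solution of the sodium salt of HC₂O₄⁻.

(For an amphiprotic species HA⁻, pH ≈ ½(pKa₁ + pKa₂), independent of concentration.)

pKa₁ = -log(5.24e-02) = 1.28; pKa₂ = -log(5.98e-05) = 4.22. For an amphiprotic species, pH ≈ ½(pKa₁ + pKa₂) = ½(1.28 + 4.22) = 2.75.

pH = 2.75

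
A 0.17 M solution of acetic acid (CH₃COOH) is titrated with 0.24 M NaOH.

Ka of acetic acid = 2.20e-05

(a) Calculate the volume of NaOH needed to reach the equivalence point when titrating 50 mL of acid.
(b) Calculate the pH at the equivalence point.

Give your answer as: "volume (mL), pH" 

moles acid = 0.17 × 50/1000 = 0.0085 mol; V_base = moles/0.24 × 1000 = 35.4 mL. At equivalence only the conjugate base is present: [A⁻] = 0.0085/0.085 = 9.9512e-02 M. Kb = Kw/Ka = 4.55e-10; [OH⁻] = √(Kb × [A⁻]) = 6.7255e-06; pOH = 5.17; pH = 14 - pOH = 8.83.

V = 35.4 mL, pH = 8.83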